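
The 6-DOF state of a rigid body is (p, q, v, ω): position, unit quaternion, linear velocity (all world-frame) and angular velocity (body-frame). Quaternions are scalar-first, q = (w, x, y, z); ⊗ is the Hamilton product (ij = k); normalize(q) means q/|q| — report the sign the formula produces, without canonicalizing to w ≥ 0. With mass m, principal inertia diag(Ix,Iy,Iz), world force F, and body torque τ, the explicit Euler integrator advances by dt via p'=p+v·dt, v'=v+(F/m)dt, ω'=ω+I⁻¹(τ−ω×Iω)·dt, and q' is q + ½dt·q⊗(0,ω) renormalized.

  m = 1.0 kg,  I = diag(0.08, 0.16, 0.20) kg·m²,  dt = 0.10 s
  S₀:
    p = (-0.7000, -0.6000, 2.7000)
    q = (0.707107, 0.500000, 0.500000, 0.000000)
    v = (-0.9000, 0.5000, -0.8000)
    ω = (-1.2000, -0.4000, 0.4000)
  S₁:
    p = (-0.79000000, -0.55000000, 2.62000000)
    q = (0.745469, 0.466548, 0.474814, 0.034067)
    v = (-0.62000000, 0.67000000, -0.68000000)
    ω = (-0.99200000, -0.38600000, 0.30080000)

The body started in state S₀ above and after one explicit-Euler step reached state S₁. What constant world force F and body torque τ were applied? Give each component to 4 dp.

Δω = ω₁−ω₀ = (0.20800000, 0.01400000, -0.09920000)
applied torque τ = (0.1600, 0.0800, -0.1600)
velocity change Δv = (0.28000000, 0.17000000, 0.12000000)
F = m·Δv/dt = (2.8000, 1.7000, 1.2000)

F = (2.8000, 1.7000, 1.2000)
τ = (0.1600, 0.0800, -0.1600)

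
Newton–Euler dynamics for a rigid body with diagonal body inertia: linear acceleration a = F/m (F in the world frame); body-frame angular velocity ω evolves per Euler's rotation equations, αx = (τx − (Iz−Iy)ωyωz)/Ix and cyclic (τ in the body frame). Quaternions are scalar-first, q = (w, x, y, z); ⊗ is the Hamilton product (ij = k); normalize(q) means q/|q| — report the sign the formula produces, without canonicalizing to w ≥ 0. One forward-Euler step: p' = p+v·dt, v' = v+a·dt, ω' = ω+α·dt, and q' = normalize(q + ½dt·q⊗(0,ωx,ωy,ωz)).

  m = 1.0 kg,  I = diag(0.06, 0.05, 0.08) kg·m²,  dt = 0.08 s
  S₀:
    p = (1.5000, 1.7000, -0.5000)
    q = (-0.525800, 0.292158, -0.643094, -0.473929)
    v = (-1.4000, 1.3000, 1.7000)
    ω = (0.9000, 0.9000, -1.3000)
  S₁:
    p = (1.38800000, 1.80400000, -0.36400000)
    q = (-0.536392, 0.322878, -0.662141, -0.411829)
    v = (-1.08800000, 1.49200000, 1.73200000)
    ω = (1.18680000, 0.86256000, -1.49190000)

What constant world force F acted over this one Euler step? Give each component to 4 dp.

v₁ − v₀ = (0.31200000, 0.19200000, 0.03200000)
m·(v₁−v₀)/dt = (3.9000, 2.4000, 0.4000)

F = (3.9000, 2.4000, 0.4000)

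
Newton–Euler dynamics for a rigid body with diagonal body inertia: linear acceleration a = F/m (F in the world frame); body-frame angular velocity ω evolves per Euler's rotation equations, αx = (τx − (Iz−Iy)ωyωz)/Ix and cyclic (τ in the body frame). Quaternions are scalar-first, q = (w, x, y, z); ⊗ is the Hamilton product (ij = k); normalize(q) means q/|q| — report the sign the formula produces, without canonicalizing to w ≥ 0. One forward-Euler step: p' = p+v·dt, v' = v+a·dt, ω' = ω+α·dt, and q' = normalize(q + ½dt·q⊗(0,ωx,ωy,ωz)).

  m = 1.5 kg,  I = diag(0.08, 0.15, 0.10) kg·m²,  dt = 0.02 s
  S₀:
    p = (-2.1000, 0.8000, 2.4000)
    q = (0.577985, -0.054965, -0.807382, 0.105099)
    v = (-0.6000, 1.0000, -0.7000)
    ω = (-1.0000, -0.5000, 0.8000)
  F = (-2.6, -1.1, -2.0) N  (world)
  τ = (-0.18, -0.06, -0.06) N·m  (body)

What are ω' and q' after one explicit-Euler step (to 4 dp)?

gyro term ω×Iω = (0.0200, 0.0160, 0.0350)
angular accel α = (-2.5000, -0.5067, -0.9500)
ω' = ω + α·dt = (-1.0500, -0.5101, 0.7810)
q⊗(0,ω) = (-0.5427352, -1.1713411, -0.3501195, -0.3175115)
updated quaternion q' = (0.5725, -0.0667, -0.8108, 0.1019)

ω' = (-1.0500, -0.5101, 0.7810)
q' = (0.5725, -0.0667, -0.8108, 0.1019)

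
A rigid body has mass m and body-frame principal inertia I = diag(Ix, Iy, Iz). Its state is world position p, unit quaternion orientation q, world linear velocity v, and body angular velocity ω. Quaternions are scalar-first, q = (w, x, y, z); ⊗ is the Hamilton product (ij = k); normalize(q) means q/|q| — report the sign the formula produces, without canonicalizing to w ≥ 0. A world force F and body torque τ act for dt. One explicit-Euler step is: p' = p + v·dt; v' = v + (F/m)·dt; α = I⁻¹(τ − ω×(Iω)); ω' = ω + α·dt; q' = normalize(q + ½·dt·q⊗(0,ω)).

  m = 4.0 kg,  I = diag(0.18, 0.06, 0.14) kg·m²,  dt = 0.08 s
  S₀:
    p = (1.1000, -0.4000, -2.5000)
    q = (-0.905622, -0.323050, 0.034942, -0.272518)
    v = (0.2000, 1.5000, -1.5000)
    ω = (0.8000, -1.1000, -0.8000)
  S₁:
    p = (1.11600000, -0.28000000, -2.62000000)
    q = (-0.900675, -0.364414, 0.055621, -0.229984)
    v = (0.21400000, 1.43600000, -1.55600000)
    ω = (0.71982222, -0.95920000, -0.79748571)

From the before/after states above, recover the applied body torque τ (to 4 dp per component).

rate change Δω = (-0.08017778, 0.14080000, 0.00251429)
gyro term ω₀×Iω₀ = (0.0704, -0.0256, 0.1056)
applied torque τ = (-0.1100, 0.0800, 0.1100)

τ = (-0.1100, 0.0800, 0.1100)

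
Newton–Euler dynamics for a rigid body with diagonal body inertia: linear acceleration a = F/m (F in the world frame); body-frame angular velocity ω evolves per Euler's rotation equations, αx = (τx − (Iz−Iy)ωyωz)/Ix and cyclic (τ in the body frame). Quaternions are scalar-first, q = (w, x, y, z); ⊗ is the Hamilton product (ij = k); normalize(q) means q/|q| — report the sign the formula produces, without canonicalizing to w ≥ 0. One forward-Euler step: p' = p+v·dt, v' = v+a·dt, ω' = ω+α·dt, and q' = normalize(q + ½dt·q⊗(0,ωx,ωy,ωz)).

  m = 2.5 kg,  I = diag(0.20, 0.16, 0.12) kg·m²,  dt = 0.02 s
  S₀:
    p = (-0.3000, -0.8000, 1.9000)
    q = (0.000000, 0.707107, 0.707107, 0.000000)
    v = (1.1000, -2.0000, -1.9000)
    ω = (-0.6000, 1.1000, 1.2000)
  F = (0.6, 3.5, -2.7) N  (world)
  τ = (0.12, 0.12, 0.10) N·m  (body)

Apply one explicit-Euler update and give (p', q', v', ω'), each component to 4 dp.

p' = (-0.2780, -0.8400, 1.8620)
q' = (-0.0035, 0.7155, 0.6985, 0.0120)
v' = (1.1048, -1.9720, -1.9216)
ω' = (-0.5827, 1.1222, 1.2123)

angular accel α = (0.8640, 1.1100, 0.6133)
ω' = ω + α·dt = (-0.5827, 1.1222, 1.2123)
q⊗(0,ω) = (-0.3535535, 0.8485284, -0.8485284, 1.2020819)
q' = normalize(q + ½dt·q⊗(0,ω)) = (-0.0035, 0.7155, 0.6985, 0.0120)
a = F/m = (0.2400, 1.4000, -1.0800)
new position p' = (-0.2780, -0.8400, 1.8620)
v + (F/m)dt = (1.1048, -1.9720, -1.9216)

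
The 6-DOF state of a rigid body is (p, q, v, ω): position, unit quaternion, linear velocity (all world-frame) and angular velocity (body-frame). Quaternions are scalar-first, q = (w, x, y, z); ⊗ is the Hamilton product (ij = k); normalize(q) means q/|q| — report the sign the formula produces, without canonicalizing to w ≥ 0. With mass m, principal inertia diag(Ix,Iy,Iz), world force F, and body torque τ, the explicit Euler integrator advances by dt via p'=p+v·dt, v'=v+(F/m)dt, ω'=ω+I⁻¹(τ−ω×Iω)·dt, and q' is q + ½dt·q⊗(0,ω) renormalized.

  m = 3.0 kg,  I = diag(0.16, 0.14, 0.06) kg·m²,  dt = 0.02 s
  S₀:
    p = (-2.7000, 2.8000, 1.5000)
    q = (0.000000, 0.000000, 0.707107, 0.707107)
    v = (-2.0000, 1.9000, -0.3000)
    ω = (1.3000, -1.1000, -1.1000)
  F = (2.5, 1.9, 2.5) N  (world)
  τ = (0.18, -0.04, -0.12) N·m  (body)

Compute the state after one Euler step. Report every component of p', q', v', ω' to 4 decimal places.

a = F/m = (0.8333, 0.6333, 0.8333)
p' = p + v·dt = (-2.7400, 2.8380, 1.4940)
v + (F/m)dt = (-1.9833, 1.9127, -0.2833)
gyro term ω×Iω = (-0.0968, -0.1430, 0.0286)
angular accel α = (1.7300, 0.7357, -2.4767)
ω + α·dt = (1.3346, -1.0853, -1.1495)
Hamilton product q⊗(0,ω) = (1.5556354, 0.0000000, 0.9192391, -0.9192391)
updated quaternion q' = (0.0156, 0.0000, 0.7162, 0.6978)

p' = (-2.7400, 2.8380, 1.4940)
q' = (0.0156, 0.0000, 0.7162, 0.6978)
v' = (-1.9833, 1.9127, -0.2833)
ω' = (1.3346, -1.0853, -1.1495)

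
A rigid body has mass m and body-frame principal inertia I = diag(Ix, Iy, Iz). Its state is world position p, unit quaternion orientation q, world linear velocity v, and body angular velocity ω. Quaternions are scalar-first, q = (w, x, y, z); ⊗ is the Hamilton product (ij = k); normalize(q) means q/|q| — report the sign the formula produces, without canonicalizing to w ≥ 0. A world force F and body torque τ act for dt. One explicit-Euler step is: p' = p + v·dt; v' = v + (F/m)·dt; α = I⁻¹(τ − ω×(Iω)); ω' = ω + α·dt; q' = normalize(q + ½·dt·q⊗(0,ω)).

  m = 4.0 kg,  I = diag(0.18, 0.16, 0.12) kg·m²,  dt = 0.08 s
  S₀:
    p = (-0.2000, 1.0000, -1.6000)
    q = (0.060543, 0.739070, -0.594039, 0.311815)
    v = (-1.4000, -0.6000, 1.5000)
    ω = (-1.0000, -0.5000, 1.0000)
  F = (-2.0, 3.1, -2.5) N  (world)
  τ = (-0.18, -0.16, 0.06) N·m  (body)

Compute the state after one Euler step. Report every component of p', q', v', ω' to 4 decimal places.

p' = (-0.3120, 0.9520, -1.4800)
q' = (0.0656, 0.7178, -0.6361, 0.2752)
v' = (-1.4400, -0.5380, 1.4500)
ω' = (-1.0889, -0.5500, 1.0467)

angular accel α = (-1.1111, -0.6250, 0.5833)
ω + α·dt = (-1.0889, -0.5500, 1.0467)
Hamilton product q⊗(0,ω) = (0.1302355, -0.4986745, -1.0811565, -0.9030310)
updated quaternion q' = (0.0656, 0.7178, -0.6361, 0.2752)
a = F/m = (-0.5000, 0.7750, -0.6250)
p' = p + v·dt = (-0.3120, 0.9520, -1.4800)
new velocity v' = (-1.4400, -0.5380, 1.4500)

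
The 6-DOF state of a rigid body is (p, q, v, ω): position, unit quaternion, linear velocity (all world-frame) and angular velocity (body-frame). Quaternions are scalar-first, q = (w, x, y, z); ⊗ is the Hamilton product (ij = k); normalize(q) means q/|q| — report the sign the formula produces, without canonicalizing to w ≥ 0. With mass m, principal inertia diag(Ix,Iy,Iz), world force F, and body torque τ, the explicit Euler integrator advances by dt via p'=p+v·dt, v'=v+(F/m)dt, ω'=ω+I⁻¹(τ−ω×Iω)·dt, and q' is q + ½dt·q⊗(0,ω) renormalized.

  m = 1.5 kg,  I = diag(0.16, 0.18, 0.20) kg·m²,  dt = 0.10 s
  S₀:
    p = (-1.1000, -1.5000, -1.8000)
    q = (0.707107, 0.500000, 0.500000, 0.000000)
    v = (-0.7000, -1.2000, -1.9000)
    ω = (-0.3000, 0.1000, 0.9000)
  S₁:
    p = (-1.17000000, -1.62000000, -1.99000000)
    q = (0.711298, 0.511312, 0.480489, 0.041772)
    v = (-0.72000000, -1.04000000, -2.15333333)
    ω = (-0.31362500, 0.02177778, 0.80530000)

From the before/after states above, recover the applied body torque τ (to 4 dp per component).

ω₁ − ω₀ = (-0.01362500, -0.07822222, -0.09470000)
ω₀×(Iω₀) = (0.0018, 0.0108, -0.0006)
τ = I·(Δω/dt) + ω₀×(Iω₀) = (-0.0200, -0.1300, -0.1900)

τ = (-0.0200, -0.1300, -0.1900)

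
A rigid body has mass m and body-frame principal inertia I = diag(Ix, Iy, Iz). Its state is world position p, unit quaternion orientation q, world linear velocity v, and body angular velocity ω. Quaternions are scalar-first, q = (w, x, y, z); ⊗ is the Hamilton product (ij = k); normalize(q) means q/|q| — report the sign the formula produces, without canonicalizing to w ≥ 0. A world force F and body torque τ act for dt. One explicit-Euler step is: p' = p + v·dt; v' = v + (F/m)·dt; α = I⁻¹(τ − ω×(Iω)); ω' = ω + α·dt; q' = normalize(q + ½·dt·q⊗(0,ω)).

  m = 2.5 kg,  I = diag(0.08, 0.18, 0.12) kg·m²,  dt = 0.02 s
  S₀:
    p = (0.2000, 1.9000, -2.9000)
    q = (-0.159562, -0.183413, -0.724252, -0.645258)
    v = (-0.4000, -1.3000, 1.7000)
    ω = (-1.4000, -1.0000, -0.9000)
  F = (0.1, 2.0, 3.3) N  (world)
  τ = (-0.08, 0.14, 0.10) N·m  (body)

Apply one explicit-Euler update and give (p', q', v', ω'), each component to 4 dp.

linear accel F/m = (0.0400, 0.8000, 1.3200)
p' = p + v·dt = (0.1920, 1.8740, -2.8660)
v' = v + a·dt = (-0.3992, -1.2840, 1.7264)
gyro term ω×Iω = (-0.0540, -0.0504, 0.1400)
α = I⁻¹(τ − ω×Iω) = (-0.3250, 1.0578, -0.3333)
ω + α·dt = (-1.4065, -0.9788, -0.9067)
q⊗(0,ω) = (-1.5617624, 0.2299556, 0.8978515, -0.6869340)
q' = normalize(q + ½dt·q⊗(0,ω)) = (-0.1751, -0.1811, -0.7151, -0.6520)

p' = (0.1920, 1.8740, -2.8660)
q' = (-0.1751, -0.1811, -0.7151, -0.6520)
v' = (-0.3992, -1.2840, 1.7264)
ω' = (-1.4065, -0.9788, -0.9067)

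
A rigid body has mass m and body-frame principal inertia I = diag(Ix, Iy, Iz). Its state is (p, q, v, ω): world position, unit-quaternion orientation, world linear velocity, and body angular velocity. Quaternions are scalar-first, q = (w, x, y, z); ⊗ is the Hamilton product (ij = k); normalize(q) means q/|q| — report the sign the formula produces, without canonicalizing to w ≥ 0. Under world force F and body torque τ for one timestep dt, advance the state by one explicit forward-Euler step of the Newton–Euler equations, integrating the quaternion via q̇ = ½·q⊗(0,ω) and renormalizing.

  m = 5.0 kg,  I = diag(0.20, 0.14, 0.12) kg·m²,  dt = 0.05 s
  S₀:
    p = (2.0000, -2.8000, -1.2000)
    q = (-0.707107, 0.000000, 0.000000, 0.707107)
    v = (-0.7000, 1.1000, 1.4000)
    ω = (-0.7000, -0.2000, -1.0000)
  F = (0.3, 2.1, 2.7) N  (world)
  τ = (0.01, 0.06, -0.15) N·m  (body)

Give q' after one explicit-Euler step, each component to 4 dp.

q' = (-0.6891, 0.0159, -0.0088, 0.7244)

Hamilton product q⊗(0,ω) = (0.7071070, 0.6363963, -0.3535535, 0.7071070)
q' = normalize(q + ½dt·q⊗(0,ω)) = (-0.6891, 0.0159, -0.0088, 0.7244)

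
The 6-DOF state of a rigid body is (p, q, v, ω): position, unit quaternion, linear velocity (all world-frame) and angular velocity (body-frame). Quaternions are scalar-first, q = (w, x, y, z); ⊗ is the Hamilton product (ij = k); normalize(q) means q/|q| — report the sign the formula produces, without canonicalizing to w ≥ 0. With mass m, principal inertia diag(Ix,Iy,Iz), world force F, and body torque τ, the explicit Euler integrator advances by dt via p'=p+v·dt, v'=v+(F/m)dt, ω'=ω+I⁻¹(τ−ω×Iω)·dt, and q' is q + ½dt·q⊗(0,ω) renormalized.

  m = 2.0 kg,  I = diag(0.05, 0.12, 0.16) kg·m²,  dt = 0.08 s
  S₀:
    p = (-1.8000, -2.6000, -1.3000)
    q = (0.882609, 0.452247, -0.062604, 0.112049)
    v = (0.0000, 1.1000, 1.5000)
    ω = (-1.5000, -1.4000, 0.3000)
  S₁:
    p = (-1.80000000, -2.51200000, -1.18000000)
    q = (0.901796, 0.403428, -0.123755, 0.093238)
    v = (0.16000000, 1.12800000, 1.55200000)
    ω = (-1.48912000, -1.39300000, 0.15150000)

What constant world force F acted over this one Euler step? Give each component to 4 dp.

F = (4.0000, 0.7000, 1.3000)

v₁ − v₀ = (0.16000000, 0.02800000, 0.05200000)
m·(v₁−v₀)/dt = (4.0000, 0.7000, 1.3000)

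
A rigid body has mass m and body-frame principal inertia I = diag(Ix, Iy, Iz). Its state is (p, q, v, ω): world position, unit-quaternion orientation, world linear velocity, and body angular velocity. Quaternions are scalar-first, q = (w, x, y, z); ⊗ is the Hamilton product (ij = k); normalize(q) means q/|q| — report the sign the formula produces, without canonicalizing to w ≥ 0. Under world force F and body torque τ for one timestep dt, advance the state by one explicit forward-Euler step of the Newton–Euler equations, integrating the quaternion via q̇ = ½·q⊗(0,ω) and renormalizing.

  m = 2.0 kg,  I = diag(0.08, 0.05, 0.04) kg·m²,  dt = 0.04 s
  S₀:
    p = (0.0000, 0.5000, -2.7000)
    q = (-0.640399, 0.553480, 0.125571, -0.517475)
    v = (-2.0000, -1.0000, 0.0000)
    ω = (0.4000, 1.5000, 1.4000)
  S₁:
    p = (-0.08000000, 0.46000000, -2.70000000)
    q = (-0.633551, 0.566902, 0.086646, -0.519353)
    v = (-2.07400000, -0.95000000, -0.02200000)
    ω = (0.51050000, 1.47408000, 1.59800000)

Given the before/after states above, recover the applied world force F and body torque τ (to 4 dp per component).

F = (-3.7000, 2.5000, -1.1000)
τ = (0.2000, -0.0100, 0.1800)

rate change Δω = (0.11050000, -0.02592000, 0.19800000)
I·α + gyro = (0.2000, -0.0100, 0.1800)
v₁ − v₀ = (-0.07400000, 0.05000000, -0.02200000)
F = m·Δv/dt = (-3.7000, 2.5000, -1.1000)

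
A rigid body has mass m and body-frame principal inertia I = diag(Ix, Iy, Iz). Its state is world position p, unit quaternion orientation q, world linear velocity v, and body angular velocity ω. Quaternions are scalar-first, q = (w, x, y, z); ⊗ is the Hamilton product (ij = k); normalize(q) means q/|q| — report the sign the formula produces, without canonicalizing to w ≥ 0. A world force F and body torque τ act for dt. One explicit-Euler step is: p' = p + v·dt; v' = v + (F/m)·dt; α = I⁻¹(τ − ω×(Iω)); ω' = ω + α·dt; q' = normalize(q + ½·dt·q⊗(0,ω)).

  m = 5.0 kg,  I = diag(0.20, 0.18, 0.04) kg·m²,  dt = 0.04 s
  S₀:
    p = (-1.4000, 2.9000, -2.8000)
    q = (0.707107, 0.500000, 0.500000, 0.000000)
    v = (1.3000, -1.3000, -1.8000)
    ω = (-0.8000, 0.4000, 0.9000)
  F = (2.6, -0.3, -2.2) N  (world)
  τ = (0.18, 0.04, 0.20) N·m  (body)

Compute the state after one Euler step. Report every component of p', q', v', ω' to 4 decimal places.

p' = p + v·dt = (-1.3480, 2.8480, -2.8720)
v + (F/m)dt = (1.3208, -1.3024, -1.8176)
(τ − ω×Iω)/I = (1.1520, 0.8622, 4.8400)
ω + α·dt = (-0.7539, 0.4345, 1.0936)
2q̇ = q⊗(0,ω) = (0.2000000, -0.1156856, -0.1671572, 1.2363963)
q + ½dt·q⊗(0,ω), renormalized = (0.7109, 0.4975, 0.4965, 0.0247)

p' = (-1.3480, 2.8480, -2.8720)
q' = (0.7109, 0.4975, 0.4965, 0.0247)
v' = (1.3208, -1.3024, -1.8176)
ω' = (-0.7539, 0.4345, 1.0936)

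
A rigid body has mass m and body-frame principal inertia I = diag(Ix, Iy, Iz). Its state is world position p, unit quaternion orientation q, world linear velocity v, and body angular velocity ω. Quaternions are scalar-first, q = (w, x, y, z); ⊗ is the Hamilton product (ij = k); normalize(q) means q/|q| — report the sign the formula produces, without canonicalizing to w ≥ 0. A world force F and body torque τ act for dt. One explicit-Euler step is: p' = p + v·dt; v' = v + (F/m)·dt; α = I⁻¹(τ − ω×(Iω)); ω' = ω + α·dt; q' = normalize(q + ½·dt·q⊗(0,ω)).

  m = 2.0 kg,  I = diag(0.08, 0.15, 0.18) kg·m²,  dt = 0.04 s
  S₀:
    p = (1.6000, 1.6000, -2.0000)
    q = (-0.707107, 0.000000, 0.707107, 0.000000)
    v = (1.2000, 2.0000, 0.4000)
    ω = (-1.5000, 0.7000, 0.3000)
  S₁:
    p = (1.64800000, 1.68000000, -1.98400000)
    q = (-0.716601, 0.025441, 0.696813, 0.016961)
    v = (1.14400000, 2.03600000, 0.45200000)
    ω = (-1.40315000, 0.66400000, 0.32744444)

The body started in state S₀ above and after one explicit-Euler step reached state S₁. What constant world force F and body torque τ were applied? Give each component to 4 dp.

F = (-2.8000, 1.8000, 2.6000)
τ = (0.2000, -0.0900, 0.0500)

v₁ − v₀ = (-0.05600000, 0.03600000, 0.05200000)
m·(v₁−v₀)/dt = (-2.8000, 1.8000, 2.6000)
ω₁ − ω₀ = (0.09685000, -0.03600000, 0.02744444)
precession coupling = (0.0063, 0.0450, -0.0735)
τ = I·(Δω/dt) + ω₀×(Iω₀) = (0.2000, -0.0900, 0.0500)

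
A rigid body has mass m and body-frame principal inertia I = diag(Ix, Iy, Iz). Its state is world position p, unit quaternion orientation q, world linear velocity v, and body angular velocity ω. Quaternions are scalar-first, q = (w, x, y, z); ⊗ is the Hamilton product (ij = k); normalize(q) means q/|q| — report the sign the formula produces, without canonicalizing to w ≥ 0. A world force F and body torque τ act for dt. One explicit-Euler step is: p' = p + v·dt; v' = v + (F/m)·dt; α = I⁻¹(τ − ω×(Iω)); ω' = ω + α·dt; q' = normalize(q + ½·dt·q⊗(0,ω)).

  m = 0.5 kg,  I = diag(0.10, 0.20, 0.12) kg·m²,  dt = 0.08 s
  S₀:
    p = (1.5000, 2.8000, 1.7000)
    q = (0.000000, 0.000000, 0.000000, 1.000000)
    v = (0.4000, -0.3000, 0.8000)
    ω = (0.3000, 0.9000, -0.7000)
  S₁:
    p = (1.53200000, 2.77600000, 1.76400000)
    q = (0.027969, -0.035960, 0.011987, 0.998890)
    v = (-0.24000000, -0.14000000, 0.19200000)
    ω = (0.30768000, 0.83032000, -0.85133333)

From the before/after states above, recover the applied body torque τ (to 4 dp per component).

rate change Δω = (0.00768000, -0.06968000, -0.15133333)
τ = I·(Δω/dt) + ω₀×(Iω₀) = (0.0600, -0.1700, -0.2000)

τ = (0.0600, -0.1700, -0.2000)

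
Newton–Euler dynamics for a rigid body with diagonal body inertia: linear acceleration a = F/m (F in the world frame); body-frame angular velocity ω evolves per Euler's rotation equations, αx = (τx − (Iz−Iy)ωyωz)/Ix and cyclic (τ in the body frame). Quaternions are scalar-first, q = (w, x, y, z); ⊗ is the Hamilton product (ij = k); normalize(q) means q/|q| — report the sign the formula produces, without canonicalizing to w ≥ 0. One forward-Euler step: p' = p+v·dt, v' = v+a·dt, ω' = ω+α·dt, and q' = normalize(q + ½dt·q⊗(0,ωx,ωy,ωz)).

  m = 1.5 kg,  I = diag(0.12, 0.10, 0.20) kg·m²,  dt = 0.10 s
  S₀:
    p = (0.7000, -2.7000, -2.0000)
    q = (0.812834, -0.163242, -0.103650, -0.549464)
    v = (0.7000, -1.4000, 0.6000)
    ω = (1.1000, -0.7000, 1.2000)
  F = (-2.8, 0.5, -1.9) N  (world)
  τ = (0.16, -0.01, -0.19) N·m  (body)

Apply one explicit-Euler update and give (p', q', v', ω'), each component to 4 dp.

p' = (0.7700, -2.8400, -1.9400)
q' = (0.8478, -0.1434, -0.1519, -0.4874)
v' = (0.5133, -1.3667, 0.4733)
ω' = (1.3033, -0.6044, 1.0973)

precession coupling ω×(Iω) = (-0.0840, -0.1056, 0.0154)
α = I⁻¹(τ − ω×Iω) = (2.0333, 0.9560, -1.0270)
new body rate ω' = (1.3033, -0.6044, 1.0973)
Hamilton product q⊗(0,ω) = (0.7663680, 0.3851126, -0.9775038, 1.2036852)
updated quaternion q' = (0.8478, -0.1434, -0.1519, -0.4874)
a = (-1.8667, 0.3333, -1.2667)
p' = p + v·dt = (0.7700, -2.8400, -1.9400)
v' = v + a·dt = (0.5133, -1.3667, 0.4733)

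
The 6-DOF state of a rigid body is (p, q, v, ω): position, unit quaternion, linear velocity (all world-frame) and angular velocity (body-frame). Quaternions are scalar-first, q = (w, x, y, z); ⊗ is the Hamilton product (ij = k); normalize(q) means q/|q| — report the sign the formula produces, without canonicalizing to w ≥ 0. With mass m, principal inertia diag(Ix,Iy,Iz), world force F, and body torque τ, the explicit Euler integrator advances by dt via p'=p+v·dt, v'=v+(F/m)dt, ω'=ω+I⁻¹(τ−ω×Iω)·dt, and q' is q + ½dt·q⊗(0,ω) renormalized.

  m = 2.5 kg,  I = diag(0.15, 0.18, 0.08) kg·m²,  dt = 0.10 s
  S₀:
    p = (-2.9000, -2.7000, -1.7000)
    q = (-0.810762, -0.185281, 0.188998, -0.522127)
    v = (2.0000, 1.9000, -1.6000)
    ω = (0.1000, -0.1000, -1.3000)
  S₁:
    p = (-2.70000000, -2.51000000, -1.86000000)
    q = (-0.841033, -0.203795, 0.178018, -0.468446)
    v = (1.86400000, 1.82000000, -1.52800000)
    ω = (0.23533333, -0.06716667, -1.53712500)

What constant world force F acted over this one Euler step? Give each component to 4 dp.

F = (-3.4000, -2.0000, 1.8000)

Δv = v₁−v₀ = (-0.13600000, -0.08000000, 0.07200000)
m·(v₁−v₀)/dt = (-3.4000, -2.0000, 1.8000)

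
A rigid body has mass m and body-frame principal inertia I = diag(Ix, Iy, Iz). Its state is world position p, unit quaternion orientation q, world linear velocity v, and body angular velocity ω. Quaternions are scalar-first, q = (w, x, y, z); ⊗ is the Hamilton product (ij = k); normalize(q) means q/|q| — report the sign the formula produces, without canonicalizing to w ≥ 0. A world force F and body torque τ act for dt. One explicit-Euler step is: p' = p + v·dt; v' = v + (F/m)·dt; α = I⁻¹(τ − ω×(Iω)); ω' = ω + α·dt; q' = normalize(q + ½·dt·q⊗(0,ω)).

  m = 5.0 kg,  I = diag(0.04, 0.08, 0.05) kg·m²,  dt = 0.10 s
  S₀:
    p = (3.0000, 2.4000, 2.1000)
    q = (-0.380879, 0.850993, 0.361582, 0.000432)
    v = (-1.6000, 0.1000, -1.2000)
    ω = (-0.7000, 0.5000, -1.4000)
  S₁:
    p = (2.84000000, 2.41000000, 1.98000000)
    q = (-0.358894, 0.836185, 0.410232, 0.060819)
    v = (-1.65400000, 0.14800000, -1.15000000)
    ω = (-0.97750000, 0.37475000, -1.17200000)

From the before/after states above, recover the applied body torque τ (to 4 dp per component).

ω₁ − ω₀ = (-0.27750000, -0.12525000, 0.22800000)
applied torque τ = (-0.0900, -0.1100, 0.1000)

τ = (-0.0900, -0.1100, 0.1000)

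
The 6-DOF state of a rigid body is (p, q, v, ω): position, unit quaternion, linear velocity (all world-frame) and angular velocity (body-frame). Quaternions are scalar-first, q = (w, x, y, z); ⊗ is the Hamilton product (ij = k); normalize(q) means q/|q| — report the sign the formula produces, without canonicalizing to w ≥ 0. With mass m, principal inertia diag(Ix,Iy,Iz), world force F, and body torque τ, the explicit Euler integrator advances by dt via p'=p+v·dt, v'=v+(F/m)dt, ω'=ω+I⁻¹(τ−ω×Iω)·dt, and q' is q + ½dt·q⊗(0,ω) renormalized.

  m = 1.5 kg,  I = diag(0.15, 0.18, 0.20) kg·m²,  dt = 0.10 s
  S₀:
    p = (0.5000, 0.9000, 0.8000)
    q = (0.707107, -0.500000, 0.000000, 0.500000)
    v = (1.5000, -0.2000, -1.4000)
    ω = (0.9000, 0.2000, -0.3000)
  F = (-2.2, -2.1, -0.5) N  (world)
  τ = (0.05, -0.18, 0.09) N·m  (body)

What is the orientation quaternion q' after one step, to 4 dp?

Hamilton product q⊗(0,ω) = (0.6000000, 0.5363963, 0.4414214, -0.3121321)
q' = normalize(q + ½dt·q⊗(0,ω)) = (0.7362, -0.4726, 0.0220, 0.4838)

q' = (0.7362, -0.4726, 0.0220, 0.4838)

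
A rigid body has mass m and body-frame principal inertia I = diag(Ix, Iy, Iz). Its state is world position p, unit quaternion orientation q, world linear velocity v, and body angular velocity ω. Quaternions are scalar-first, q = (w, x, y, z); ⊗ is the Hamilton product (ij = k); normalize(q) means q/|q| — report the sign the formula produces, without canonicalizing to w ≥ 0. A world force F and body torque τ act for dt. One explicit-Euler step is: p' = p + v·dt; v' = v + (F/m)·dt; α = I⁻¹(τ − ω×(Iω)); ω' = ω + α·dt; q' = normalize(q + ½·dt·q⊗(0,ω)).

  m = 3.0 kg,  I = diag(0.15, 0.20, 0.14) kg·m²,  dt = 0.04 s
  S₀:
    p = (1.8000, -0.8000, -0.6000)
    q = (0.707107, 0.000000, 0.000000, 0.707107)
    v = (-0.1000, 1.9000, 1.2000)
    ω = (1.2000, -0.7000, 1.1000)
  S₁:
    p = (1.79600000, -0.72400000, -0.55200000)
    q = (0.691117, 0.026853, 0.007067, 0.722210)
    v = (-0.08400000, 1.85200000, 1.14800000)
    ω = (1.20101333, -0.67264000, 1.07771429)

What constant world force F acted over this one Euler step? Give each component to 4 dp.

v₁ − v₀ = (0.01600000, -0.04800000, -0.05200000)
applied force F = (1.2000, -3.6000, -3.9000)

F = (1.2000, -3.6000, -3.9000)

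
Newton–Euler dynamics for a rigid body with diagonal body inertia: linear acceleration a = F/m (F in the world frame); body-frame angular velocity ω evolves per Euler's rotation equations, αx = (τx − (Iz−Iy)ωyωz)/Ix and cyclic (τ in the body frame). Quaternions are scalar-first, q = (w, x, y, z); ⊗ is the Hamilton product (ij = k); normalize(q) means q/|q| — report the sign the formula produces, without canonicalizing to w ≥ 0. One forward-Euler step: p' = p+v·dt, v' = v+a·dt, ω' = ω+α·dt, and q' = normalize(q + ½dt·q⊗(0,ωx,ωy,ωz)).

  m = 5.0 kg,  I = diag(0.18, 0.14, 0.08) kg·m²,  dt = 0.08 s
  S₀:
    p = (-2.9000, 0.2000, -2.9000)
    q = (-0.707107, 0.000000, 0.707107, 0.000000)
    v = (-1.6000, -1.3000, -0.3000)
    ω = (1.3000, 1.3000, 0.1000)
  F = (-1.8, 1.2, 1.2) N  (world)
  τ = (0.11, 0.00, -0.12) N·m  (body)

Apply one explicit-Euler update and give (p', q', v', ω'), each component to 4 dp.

α = I⁻¹(τ − ω×Iω) = (0.6544, -0.0929, -0.6550)
ω + α·dt = (1.3524, 1.2926, 0.0476)
q⊗(0,ω) = (-0.9192391, -0.8485284, -0.9192391, -0.9899498)
q + ½dt·q⊗(0,ω), renormalized = (-0.7419, -0.0338, 0.6685, -0.0395)
p + v·dt = (-3.0280, 0.0960, -2.9240)
new velocity v' = (-1.6288, -1.2808, -0.2808)

p' = (-3.0280, 0.0960, -2.9240)
q' = (-0.7419, -0.0338, 0.6685, -0.0395)
v' = (-1.6288, -1.2808, -0.2808)
ω' = (1.3524, 1.2926, 0.0476)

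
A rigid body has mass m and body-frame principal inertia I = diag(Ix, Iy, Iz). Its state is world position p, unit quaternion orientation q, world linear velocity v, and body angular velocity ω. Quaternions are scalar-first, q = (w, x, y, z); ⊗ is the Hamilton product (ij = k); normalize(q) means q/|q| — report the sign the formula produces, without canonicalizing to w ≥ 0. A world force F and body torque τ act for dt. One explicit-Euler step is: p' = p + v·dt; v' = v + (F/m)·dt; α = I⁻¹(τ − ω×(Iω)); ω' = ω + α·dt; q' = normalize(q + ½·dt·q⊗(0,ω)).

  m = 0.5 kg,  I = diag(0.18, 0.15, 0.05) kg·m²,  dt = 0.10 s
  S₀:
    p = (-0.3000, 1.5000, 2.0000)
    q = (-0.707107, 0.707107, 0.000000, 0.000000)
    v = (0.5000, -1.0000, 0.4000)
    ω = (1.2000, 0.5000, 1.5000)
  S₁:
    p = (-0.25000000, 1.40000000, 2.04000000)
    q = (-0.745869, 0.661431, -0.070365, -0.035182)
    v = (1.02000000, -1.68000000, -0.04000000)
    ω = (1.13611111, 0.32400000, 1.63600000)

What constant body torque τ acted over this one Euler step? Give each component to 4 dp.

τ = (-0.1900, -0.0300, 0.0500)

Δω = ω₁−ω₀ = (-0.06388889, -0.17600000, 0.13600000)
applied torque τ = (-0.1900, -0.0300, 0.0500)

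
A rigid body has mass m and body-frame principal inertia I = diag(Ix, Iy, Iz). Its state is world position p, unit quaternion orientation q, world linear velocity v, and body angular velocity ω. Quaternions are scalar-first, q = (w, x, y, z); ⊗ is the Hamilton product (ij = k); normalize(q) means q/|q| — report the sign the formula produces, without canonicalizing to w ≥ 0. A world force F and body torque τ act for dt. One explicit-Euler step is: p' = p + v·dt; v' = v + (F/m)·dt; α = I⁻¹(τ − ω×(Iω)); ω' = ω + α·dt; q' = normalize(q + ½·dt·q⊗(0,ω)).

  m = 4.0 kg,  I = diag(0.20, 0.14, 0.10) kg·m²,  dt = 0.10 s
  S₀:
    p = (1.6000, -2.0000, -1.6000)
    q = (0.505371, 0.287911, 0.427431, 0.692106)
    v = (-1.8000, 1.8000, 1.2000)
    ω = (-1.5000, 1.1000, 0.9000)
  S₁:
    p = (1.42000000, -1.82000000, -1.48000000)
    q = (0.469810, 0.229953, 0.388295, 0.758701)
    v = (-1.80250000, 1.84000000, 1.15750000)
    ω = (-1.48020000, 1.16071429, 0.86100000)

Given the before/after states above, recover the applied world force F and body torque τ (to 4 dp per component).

velocity change Δv = (-0.00250000, 0.04000000, -0.04250000)
F = m·Δv/dt = (-0.1000, 1.6000, -1.7000)
rate change Δω = (0.01980000, 0.06071429, -0.03900000)
applied torque τ = (0.0000, -0.0500, 0.0600)

F = (-0.1000, 1.6000, -1.7000)
τ = (0.0000, -0.0500, 0.0600)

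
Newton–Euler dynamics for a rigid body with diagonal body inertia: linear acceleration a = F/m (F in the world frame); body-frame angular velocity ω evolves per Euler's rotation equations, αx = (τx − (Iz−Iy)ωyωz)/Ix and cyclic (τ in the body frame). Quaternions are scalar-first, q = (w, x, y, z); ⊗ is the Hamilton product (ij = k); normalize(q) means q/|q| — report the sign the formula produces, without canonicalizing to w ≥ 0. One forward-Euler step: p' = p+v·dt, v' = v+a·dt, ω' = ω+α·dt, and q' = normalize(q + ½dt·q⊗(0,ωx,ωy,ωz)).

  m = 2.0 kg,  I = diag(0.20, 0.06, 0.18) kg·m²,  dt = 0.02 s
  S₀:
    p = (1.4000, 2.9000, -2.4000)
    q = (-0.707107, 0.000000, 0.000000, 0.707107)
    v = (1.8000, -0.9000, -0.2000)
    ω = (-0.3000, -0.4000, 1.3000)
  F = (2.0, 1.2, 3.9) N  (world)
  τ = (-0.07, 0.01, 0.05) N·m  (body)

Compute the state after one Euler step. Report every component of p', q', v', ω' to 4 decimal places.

linear accel F/m = (1.0000, 0.6000, 1.9500)
p + v·dt = (1.4360, 2.8820, -2.4040)
v + (F/m)dt = (1.8200, -0.8880, -0.1610)
gyro term ω×Iω = (-0.0624, -0.0078, -0.0168)
angular accel α = (-0.0380, 0.2967, 0.3711)
new body rate ω' = (-0.3008, -0.3941, 1.3074)
2q̇ = q⊗(0,ω) = (-0.9192391, 0.4949749, 0.0707107, -0.9192391)
q' = normalize(q + ½dt·q⊗(0,ω)) = (-0.7162, 0.0049, 0.0007, 0.6978)

p' = (1.4360, 2.8820, -2.4040)
q' = (-0.7162, 0.0049, 0.0007, 0.6978)
v' = (1.8200, -0.8880, -0.1610)
ω' = (-0.3008, -0.3941, 1.3074)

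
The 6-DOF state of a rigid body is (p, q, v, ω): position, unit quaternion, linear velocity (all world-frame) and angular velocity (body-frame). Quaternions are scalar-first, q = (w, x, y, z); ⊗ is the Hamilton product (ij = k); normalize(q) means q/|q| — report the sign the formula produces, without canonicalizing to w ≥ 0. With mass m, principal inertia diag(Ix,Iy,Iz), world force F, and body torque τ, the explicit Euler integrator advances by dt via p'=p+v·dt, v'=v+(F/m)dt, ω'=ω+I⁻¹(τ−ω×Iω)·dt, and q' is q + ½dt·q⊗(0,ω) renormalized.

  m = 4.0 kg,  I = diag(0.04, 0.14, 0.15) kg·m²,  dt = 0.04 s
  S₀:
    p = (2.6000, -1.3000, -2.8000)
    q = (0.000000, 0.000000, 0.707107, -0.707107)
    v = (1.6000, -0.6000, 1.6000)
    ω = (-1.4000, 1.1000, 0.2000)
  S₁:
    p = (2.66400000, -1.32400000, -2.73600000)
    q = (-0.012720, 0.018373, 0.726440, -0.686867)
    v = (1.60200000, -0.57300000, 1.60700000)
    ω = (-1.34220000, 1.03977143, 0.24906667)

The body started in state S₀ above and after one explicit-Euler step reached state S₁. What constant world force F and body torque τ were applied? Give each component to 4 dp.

F = (0.2000, 2.7000, 0.7000)
τ = (0.0600, -0.1800, 0.0300)

v₁ − v₀ = (0.00200000, 0.02700000, 0.00700000)
applied force F = (0.2000, 2.7000, 0.7000)
Δω = ω₁−ω₀ = (0.05780000, -0.06022857, 0.04906667)
τ = I·(Δω/dt) + ω₀×(Iω₀) = (0.0600, -0.1800, 0.0300)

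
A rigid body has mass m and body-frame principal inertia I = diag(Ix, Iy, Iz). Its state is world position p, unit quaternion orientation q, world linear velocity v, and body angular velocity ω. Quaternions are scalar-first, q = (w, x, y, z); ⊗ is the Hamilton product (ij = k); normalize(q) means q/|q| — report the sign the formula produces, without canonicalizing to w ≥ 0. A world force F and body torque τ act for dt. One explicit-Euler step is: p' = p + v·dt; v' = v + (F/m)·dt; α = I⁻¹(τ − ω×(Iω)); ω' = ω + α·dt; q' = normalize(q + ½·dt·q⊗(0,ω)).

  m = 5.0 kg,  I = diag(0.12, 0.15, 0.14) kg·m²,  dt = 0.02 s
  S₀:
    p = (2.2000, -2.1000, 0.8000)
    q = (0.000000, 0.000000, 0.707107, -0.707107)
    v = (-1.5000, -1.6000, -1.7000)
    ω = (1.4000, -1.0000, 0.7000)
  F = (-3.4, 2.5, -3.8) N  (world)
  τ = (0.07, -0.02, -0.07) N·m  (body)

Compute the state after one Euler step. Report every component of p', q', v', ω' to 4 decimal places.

linear accel F/m = (-0.6800, 0.5000, -0.7600)
p' = p + v·dt = (2.1700, -2.1320, 0.7660)
v' = v + a·dt = (-1.5136, -1.5900, -1.7152)
ω×(Iω) gyroscopic = (0.0070, -0.0196, -0.0420)
α = I⁻¹(τ − ω×Iω) = (0.5250, -0.0027, -0.2000)
ω + α·dt = (1.4105, -1.0001, 0.6960)
q⊗(0,ω) = (1.2020819, -0.2121321, -0.9899498, -0.9899498)
q' = normalize(q + ½dt·q⊗(0,ω)) = (0.0120, -0.0021, 0.6971, -0.7169)

p' = (2.1700, -2.1320, 0.7660)
q' = (0.0120, -0.0021, 0.6971, -0.7169)
v' = (-1.5136, -1.5900, -1.7152)
ω' = (1.4105, -1.0001, 0.6960)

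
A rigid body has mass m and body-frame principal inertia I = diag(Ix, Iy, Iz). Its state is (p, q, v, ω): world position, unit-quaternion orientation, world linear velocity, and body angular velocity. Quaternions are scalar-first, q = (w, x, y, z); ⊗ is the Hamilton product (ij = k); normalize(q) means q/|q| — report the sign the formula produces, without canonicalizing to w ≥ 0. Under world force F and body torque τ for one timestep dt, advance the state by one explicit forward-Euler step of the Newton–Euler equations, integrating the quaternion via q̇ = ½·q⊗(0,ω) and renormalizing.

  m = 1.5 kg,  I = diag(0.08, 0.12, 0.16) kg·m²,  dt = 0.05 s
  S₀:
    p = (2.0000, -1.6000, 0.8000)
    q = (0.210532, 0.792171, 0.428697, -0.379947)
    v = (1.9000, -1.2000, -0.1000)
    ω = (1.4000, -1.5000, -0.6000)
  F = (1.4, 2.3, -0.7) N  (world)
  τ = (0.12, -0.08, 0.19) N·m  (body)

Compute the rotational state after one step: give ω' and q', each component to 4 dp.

α = I⁻¹(τ − ω×Iω) = (1.0500, -1.2267, 1.7125)
new body rate ω' = (1.4525, -1.5613, -0.5144)
q⊗(0,ω) = (-0.6939621, -0.5323939, -0.3724212, -1.9147515)
updated quaternion q' = (0.1929, 0.7778, 0.4188, -0.4272)

ω' = (1.4525, -1.5613, -0.5144)
q' = (0.1929, 0.7778, 0.4188, -0.4272)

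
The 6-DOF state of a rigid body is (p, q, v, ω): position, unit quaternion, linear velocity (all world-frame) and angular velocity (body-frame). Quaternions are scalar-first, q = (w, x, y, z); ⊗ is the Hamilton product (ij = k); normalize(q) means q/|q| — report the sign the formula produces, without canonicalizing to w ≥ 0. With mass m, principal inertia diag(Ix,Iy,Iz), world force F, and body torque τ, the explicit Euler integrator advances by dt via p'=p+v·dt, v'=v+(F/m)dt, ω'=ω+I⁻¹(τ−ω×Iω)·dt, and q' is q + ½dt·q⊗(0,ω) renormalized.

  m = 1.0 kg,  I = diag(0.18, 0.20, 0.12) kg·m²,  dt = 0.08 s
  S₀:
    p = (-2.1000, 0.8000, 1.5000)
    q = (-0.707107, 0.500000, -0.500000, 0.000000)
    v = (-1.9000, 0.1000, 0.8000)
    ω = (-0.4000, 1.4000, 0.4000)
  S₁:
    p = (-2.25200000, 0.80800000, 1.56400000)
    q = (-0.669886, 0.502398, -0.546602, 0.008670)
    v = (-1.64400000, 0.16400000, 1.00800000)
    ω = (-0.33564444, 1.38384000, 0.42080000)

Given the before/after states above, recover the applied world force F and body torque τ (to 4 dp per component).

F = (3.2000, 0.8000, 2.6000)
τ = (0.1000, -0.0500, 0.0200)

Δv = v₁−v₀ = (0.25600000, 0.06400000, 0.20800000)
applied force F = (3.2000, 0.8000, 2.6000)
ω₁ − ω₀ = (0.06435556, -0.01616000, 0.02080000)
ω₀×(Iω₀) = (-0.0448, -0.0096, -0.0112)
τ = I·(Δω/dt) + ω₀×(Iω₀) = (0.1000, -0.0500, 0.0200)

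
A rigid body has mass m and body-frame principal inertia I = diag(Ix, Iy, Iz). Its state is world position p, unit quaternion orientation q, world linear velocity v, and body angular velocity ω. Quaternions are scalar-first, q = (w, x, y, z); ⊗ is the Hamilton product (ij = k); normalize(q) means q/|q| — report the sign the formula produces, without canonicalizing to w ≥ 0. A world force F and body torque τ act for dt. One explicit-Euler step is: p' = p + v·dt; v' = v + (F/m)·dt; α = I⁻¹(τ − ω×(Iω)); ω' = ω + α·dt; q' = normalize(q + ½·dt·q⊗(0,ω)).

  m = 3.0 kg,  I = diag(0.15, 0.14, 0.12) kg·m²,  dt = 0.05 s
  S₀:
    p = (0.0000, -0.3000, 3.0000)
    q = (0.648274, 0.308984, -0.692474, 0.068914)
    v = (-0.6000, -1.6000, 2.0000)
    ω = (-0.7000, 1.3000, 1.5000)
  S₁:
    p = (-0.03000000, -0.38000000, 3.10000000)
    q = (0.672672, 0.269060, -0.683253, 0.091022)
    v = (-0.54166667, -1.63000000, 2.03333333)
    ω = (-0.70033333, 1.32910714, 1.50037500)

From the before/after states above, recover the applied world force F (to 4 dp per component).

v₁ − v₀ = (0.05833333, -0.03000000, 0.03333333)
applied force F = (3.5000, -1.8000, 2.0000)

F = (3.5000, -1.8000, 2.0000)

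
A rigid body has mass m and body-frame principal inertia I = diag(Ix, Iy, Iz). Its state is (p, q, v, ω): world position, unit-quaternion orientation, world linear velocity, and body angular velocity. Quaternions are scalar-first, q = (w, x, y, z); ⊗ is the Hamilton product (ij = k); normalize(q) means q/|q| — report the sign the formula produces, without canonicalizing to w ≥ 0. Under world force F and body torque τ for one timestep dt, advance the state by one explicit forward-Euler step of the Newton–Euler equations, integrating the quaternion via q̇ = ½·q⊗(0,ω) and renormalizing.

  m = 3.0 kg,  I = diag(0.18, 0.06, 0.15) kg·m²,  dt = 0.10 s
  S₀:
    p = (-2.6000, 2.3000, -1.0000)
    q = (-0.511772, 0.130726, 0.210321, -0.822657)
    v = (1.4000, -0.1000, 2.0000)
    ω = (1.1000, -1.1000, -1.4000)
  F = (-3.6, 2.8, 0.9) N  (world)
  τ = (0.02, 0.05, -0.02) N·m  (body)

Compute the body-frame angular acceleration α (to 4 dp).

gyro term ω×Iω = (0.1386, -0.0462, 0.1452)
angular accel α = (-0.6589, 1.6033, -1.1013)

α = (-0.6589, 1.6033, -1.1013)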